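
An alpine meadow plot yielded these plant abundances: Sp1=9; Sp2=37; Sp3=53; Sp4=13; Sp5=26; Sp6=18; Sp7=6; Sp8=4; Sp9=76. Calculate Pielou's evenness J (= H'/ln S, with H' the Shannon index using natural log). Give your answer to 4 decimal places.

0.8444

Total N = 9+37+53+13+26+18+6+4+76 = 242, so the proportions are 0.03719, 0.152893, 0.219008, 0.053719, 0.107438, 0.07438, 0.024793, 0.016529, 0.31405 (working shown to 6 dp, full precision carried).
H' = −Σ pᵢ ln pᵢ = −((-0.122419) + (-0.287135) + (-0.332596) + (-0.157074) + (-0.239677) + (-0.193282) + (-0.091666) + (-0.067812) + (-0.363734)) = 1.855394.
With S = 9 species, ln S = 2.197225, so J = 1.855394/2.197225 = 0.844426, i.e. 0.8444 to 4 decimal places.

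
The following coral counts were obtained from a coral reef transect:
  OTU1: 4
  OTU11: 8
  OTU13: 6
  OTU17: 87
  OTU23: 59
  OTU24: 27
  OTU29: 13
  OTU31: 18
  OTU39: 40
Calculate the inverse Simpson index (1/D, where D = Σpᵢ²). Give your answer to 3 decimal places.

Total N = 4+8+6+87+59+27+13+18+40 = 262, so the proportions are 0.0152672, 0.0305344, 0.0229008, 0.3320611, 0.2251908, 0.1030534, 0.0496183, 0.0687023, 0.1526718 (working shown to 7 dp, full precision carried).
D = 0.0152672² + 0.0305344² + 0.0229008² + 0.3320611² + 0.2251908² + 0.1030534² + 0.0496183² + 0.0687023² + 0.1526718² = 0.0002331 + 0.0009323 + 0.0005244 + 0.1102646 + 0.0507109 + 0.0106200 + 0.0024620 + 0.0047200 + 0.0233087 = 0.2037760.
So 1/D = 4.90735, i.e. 4.907 to 3 decimal places.

4.907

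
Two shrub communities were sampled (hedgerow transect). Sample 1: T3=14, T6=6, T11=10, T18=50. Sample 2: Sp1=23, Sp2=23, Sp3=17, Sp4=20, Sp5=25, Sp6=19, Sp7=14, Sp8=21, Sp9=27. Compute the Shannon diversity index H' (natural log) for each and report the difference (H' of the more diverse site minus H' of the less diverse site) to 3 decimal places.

1.127

Sample 1: N=80, proportions 0.175, 0.075, 0.125, 0.625, giving H' = 1.05297 (working shown to 5 dp, full precision carried).
Sample 2: N=189, proportions 0.12169, 0.12169, 0.08995, 0.10582, 0.13228, 0.10053, 0.07407, 0.11111, 0.14286, giving H' = 2.18038.
Difference = |1.05297 − 2.18038| = 1.12741, i.e. 1.127 to 3 decimal places.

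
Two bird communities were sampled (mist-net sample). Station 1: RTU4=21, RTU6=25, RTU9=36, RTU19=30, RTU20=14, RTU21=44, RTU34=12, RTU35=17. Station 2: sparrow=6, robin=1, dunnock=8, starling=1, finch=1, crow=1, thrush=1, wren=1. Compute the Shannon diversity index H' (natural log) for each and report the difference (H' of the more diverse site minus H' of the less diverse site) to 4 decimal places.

0.3660

Station 1: N=199, proportions 0.105528, 0.125628, 0.180905, 0.150754, 0.070352, 0.221106, 0.060302, 0.085427, giving H' = 1.992380 (working shown to 6 dp, full precision carried).
Station 2: N=20, proportions 0.3, 0.05, 0.4, 0.05, 0.05, 0.05, 0.05, 0.05, giving H' = 1.626428.
Difference = |1.992380 − 1.626428| = 0.365952, i.e. 0.3660 to 4 decimal places.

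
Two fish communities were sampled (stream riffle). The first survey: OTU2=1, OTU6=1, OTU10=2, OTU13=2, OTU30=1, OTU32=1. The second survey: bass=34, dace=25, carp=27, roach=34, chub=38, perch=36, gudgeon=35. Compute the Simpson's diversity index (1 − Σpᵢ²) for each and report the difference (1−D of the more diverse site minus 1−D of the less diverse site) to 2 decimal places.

The first survey: N=8, proportions 0.125, 0.125, 0.25, 0.25, 0.125, 0.125, giving 1−D = 0.8125 (working shown to 4 dp, full precision carried).
The second survey: N=229, proportions 0.1485, 0.1092, 0.1179, 0.1485, 0.1659, 0.1572, 0.1528, giving 1−D = 0.8545.
Difference = |0.8125 − 0.8545| = 0.0420, i.e. 0.04 to 2 decimal places.

0.04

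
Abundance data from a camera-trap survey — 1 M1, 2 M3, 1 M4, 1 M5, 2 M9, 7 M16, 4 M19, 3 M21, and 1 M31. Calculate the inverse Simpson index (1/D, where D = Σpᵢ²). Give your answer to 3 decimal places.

Total N = 1+2+1+1+2+7+4+3+1 = 22, so the proportions are 0.0454545, 0.0909091, 0.0454545, 0.0454545, 0.0909091, 0.3181818, 0.1818182, 0.1363636, 0.0454545 (working shown to 7 dp, full precision carried).
D = 0.0454545² + 0.0909091² + 0.0454545² + 0.0454545² + 0.0909091² + 0.3181818² + 0.1818182² + 0.1363636² + 0.0454545² = 0.0020661 + 0.0082645 + 0.0020661 + 0.0020661 + 0.0082645 + 0.1012397 + 0.0330579 + 0.0185950 + 0.0020661 = 0.1776860.
So 1/D = 5.62791, i.e. 5.628 to 3 decimal places.

5.628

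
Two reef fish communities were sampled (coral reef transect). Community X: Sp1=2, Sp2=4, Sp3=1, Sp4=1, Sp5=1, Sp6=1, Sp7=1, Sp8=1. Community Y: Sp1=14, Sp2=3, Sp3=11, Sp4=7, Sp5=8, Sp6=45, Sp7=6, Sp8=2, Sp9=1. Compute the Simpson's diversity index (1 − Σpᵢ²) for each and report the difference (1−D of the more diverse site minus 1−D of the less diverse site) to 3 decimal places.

Community X: N=12, proportions 0.1666667, 0.3333333, 0.0833333, 0.0833333, 0.0833333, 0.0833333, 0.0833333, 0.0833333, giving 1−D = 0.8194444 (working shown to 7 dp, full precision carried).
Community Y: N=97, proportions 0.1443299, 0.0309278, 0.1134021, 0.0721649, 0.0824742, 0.4639175, 0.0618557, 0.0206186, 0.0103093, giving 1−D = 0.7337655.
Difference = |0.8194444 − 0.7337655| = 0.0856789, i.e. 0.086 to 3 decimal places.

0.086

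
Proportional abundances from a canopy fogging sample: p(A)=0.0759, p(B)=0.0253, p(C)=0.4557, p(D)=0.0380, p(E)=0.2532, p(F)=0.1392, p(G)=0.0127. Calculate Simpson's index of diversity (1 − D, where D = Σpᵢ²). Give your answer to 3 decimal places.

0.701

D = 0.0759² + 0.0253² + 0.4557² + 0.038² + 0.2532² + 0.1392² + 0.0127² = 0.00576 + 0.00064 + 0.20766 + 0.00144 + 0.06411 + 0.01938 + 0.00016 = 0.29916 (working shown to 5 dp, full precision carried).
So 1 − D = 0.70084, i.e. 0.701 to 3 decimal places.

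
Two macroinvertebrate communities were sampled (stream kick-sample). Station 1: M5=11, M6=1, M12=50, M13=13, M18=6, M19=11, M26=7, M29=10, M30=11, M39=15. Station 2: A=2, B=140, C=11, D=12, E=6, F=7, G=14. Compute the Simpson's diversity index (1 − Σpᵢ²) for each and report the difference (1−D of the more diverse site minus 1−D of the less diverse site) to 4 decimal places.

Station 1: N=135, proportions 0.0814815, 0.0074074, 0.3703704, 0.0962963, 0.0444444, 0.0814815, 0.0518519, 0.0740741, 0.0814815, 0.1111111, giving 1−D = 0.8110837 (working shown to 7 dp, full precision carried).
Station 2: N=192, proportions 0.0104167, 0.7291667, 0.0572917, 0.0625, 0.03125, 0.0364583, 0.0729167, giving 1−D = 0.4533963.
Difference = |0.8110837 − 0.4533963| = 0.3576874, i.e. 0.3577 to 4 decimal places.

0.3577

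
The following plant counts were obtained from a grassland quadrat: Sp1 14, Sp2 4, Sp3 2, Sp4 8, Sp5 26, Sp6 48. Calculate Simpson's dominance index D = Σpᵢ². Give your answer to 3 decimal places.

0.313

Total N = 14+4+2+8+26+48 = 102, so the proportions are 0.13725, 0.03922, 0.01961, 0.07843, 0.2549, 0.47059 (working shown to 5 dp, full precision carried).
D = 0.13725² + 0.03922² + 0.01961² + 0.07843² + 0.2549² + 0.47059² = 0.01884 + 0.00154 + 0.00038 + 0.00615 + 0.06498 + 0.22145 = 0.31334.
To 3 decimal places, D = 0.313.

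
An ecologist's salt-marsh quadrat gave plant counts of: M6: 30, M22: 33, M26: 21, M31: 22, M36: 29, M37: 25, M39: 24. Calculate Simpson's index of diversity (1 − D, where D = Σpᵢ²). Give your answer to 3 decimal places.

0.854

Total N = 30+33+21+22+29+25+24 = 184, so the proportions are 0.16304, 0.17935, 0.11413, 0.11957, 0.15761, 0.13587, 0.13043 (working shown to 5 dp, full precision carried).
D = 0.16304² + 0.17935² + 0.11413² + 0.11957² + 0.15761² + 0.13587² + 0.13043² = 0.02658 + 0.03217 + 0.01303 + 0.01430 + 0.02484 + 0.01846 + 0.01701 = 0.14638.
So 1 − D = 0.85362, i.e. 0.854 to 3 decimal places.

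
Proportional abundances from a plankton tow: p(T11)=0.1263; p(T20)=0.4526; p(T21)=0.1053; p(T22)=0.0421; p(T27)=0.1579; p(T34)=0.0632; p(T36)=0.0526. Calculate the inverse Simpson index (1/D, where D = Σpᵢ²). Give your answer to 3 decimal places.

D = 0.1263² + 0.4526² + 0.1053² + 0.0421² + 0.1579² + 0.0632² + 0.0526² = 0.0159517 + 0.2048468 + 0.0110881 + 0.0017724 + 0.0249324 + 0.0039942 + 0.0027668 = 0.2653524 (working shown to 7 dp, full precision carried).
So 1/D = 3.76857, i.e. 3.769 to 3 decimal places.

3.769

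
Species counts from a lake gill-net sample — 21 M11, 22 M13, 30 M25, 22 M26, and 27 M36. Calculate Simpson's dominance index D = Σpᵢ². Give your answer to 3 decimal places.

0.204

Total N = 21+22+30+22+27 = 122, so the proportions are 0.17213, 0.18033, 0.2459, 0.18033, 0.22131 (working shown to 5 dp, full precision carried).
D = 0.17213² + 0.18033² + 0.2459² + 0.18033² + 0.22131² = 0.02963 + 0.03252 + 0.06047 + 0.03252 + 0.04898 = 0.20411.
To 3 decimal places, D = 0.204.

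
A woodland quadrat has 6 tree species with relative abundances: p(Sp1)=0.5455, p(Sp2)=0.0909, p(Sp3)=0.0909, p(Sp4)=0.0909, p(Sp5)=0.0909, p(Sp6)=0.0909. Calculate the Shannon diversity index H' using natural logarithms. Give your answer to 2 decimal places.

1.42

Each pᵢ ln pᵢ term (working shown to 4 dp, full precision carried): 0.5455×(-0.6061)=-0.3306, 0.0909×(-2.3980)=-0.2180, 0.0909×(-2.3980)=-0.2180, 0.0909×(-2.3980)=-0.2180, 0.0909×(-2.3980)=-0.2180, 0.0909×(-2.3980)=-0.2180.
Sum = -1.4205, so H' = 1.42.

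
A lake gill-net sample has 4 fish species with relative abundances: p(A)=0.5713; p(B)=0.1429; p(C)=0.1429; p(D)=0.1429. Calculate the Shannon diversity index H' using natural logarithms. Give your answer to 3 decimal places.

1.154

Each pᵢ ln pᵢ term (working shown to 5 dp, full precision carried): 0.5713×(-0.55984)=-0.31984, 0.1429×(-1.94561)=-0.27803, 0.1429×(-1.94561)=-0.27803, 0.1429×(-1.94561)=-0.27803.
Sum = -1.15392, so H' = 1.154.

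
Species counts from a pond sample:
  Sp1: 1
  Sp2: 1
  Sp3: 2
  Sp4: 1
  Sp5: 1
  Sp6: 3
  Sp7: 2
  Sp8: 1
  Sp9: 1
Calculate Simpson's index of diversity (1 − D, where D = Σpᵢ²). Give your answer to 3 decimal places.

Total N = 1+1+2+1+1+3+2+1+1 = 13, so the proportions are 0.07692, 0.07692, 0.15385, 0.07692, 0.07692, 0.23077, 0.15385, 0.07692, 0.07692 (working shown to 5 dp, full precision carried).
D = 0.07692² + 0.07692² + 0.15385² + 0.07692² + 0.07692² + 0.23077² + 0.15385² + 0.07692² + 0.07692² = 0.00592 + 0.00592 + 0.02367 + 0.00592 + 0.00592 + 0.05325 + 0.02367 + 0.00592 + 0.00592 = 0.13609.
So 1 − D = 0.86391, i.e. 0.864 to 3 decimal places.

0.864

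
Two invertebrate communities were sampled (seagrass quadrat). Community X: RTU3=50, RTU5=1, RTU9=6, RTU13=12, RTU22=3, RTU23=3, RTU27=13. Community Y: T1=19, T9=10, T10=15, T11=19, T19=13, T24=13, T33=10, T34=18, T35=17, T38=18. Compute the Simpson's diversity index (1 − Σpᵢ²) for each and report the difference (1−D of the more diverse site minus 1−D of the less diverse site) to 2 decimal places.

0.27

Community X: N=88, proportions 0.56818, 0.01136, 0.06818, 0.13636, 0.03409, 0.03409, 0.14773, giving 1−D = 0.62965 (working shown to 5 dp, full precision carried).
Community Y: N=152, proportions 0.125, 0.06579, 0.09868, 0.125, 0.08553, 0.08553, 0.06579, 0.11842, 0.11184, 0.11842, giving 1−D = 0.89517.
Difference = |0.62965 − 0.89517| = 0.26552, i.e. 0.27 to 2 decimal places.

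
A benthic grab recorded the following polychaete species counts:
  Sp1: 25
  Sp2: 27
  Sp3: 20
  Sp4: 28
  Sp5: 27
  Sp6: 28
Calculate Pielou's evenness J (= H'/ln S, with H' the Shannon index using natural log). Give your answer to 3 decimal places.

0.997

Total N = 25+27+20+28+27+28 = 155, so the proportions are 0.16129, 0.17419, 0.12903, 0.18065, 0.17419, 0.18065 (working shown to 5 dp, full precision carried).
H' = −Σ pᵢ ln pᵢ = −((-0.29428) + (-0.30442) + (-0.26422) + (-0.30912) + (-0.30442) + (-0.30912)) = 1.78559.
With S = 6 species, ln S = 1.79176, so J = 1.78559/1.79176 = 0.99655, i.e. 0.997 to 3 decimal places.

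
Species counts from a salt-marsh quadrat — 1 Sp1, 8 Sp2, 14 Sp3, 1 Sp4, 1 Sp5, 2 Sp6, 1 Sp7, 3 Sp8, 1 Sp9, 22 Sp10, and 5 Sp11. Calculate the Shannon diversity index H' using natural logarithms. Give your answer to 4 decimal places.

1.8010

Total N = 1+8+14+1+1+2+1+3+1+22+5 = 59, so the proportions are 0.016949, 0.135593, 0.237288, 0.016949, 0.016949, 0.033898, 0.016949, 0.050847, 0.016949, 0.372881, 0.084746 (working shown to 6 dp, full precision carried).
Each pᵢ ln pᵢ term: 0.016949×(-4.077537)=-0.069111, 0.135593×(-1.998096)=-0.270928, 0.237288×(-1.438480)=-0.341334, 0.016949×(-4.077537)=-0.069111, 0.016949×(-4.077537)=-0.069111, 0.033898×(-3.384390)=-0.114725, 0.016949×(-4.077537)=-0.069111, 0.050847×(-2.978925)=-0.151471, 0.016949×(-4.077537)=-0.069111, 0.372881×(-0.986495)=-0.367846, 0.084746×(-2.468100)=-0.209161.
Sum = -1.801019, so H' = 1.8010.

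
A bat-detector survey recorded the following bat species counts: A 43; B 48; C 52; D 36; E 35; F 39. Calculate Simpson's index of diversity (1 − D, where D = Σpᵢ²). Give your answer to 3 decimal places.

Total N = 43+48+52+36+35+39 = 253, so the proportions are 0.16996, 0.18972, 0.20553, 0.14229, 0.13834, 0.15415 (working shown to 5 dp, full precision carried).
D = 0.16996² + 0.18972² + 0.20553² + 0.14229² + 0.13834² + 0.15415² = 0.02889 + 0.03599 + 0.04224 + 0.02025 + 0.01914 + 0.02376 = 0.17027.
So 1 − D = 0.82973, i.e. 0.830 to 3 decimal places.

0.830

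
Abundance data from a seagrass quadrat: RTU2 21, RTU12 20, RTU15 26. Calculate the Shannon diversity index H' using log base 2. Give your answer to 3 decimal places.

1.575

Total N = 21+20+26 = 67, so the proportions are 0.31343, 0.29851, 0.38806 (working shown to 5 dp, full precision carried).
Each pᵢ log₂ pᵢ term: 0.31343×(-1.67377)=-0.52462, 0.29851×(-1.74416)=-0.52065, 0.38806×(-1.36565)=-0.52995.
Sum = -1.57521, so H' = 1.575.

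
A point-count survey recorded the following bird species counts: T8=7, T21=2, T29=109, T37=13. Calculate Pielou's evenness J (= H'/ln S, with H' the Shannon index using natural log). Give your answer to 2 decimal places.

Total N = 7+2+109+13 = 131, so the proportions are 0.0534, 0.0153, 0.8321, 0.0992 (working shown to 4 dp, full precision carried).
H' = −Σ pᵢ ln pᵢ = −((-0.1565) + (-0.0638) + (-0.1530) + (-0.2293)) = 0.6026.
With S = 4 species, ln S = 1.3863, so J = 0.6026/1.3863 = 0.4347, i.e. 0.43 to 2 decimal places.

0.43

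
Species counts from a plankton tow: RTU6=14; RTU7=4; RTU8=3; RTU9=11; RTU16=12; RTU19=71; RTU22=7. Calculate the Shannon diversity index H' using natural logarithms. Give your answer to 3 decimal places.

1.376

Total N = 14+4+3+11+12+71+7 = 122, so the proportions are 0.11475, 0.03279, 0.02459, 0.09016, 0.09836, 0.58197, 0.05738 (working shown to 5 dp, full precision carried).
Each pᵢ ln pᵢ term: 0.11475×(-2.16496)=-0.24844, 0.03279×(-3.41773)=-0.11206, 0.02459×(-3.70541)=-0.09112, 0.09016×(-2.40613)=-0.21695, 0.09836×(-2.31911)=-0.22811, 0.58197×(-0.54134)=-0.31504, 0.05738×(-2.85811)=-0.16399.
Sum = -1.37570, so H' = 1.376.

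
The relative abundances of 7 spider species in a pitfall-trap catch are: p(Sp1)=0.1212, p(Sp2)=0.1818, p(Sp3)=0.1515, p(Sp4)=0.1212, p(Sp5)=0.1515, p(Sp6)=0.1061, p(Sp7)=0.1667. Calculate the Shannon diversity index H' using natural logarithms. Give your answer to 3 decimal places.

Each pᵢ ln pᵢ term (working shown to 5 dp, full precision carried): 0.1212×(-2.11031)=-0.25577, 0.1818×(-1.70485)=-0.30994, 0.1515×(-1.88717)=-0.28591, 0.1212×(-2.11031)=-0.25577, 0.1515×(-1.88717)=-0.28591, 0.1061×(-2.24337)=-0.23802, 0.1667×(-1.79156)=-0.29865.
Sum = -1.92997, so H' = 1.930.

1.930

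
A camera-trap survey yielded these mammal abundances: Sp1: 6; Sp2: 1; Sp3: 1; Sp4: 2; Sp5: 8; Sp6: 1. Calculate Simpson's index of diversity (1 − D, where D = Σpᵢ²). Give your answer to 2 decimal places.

0.70

Total N = 6+1+1+2+8+1 = 19, so the proportions are 0.3158, 0.0526, 0.0526, 0.1053, 0.4211, 0.0526 (working shown to 4 dp, full precision carried).
D = 0.3158² + 0.0526² + 0.0526² + 0.1053² + 0.4211² + 0.0526² = 0.0997 + 0.0028 + 0.0028 + 0.0111 + 0.1773 + 0.0028 = 0.2964.
So 1 − D = 0.7036, i.e. 0.70 to 2 decimal places.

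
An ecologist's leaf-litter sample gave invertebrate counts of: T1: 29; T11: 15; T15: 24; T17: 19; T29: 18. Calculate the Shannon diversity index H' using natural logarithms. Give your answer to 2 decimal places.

1.58

Total N = 29+15+24+19+18 = 105, so the proportions are 0.2762, 0.1429, 0.2286, 0.181, 0.1714 (working shown to 4 dp, full precision carried).
Each pᵢ ln pᵢ term: 0.2762×(-1.2867)=-0.3554, 0.1429×(-1.9459)=-0.2780, 0.2286×(-1.4759)=-0.3374, 0.181×(-1.7095)=-0.3093, 0.1714×(-1.7636)=-0.3023.
Sum = -1.5824, so H' = 1.58.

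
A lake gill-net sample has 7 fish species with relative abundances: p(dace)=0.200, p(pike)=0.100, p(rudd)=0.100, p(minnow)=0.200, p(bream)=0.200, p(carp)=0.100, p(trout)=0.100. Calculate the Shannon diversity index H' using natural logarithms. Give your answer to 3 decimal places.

1.887

Each pᵢ ln pᵢ term (working shown to 5 dp, full precision carried): 0.2×(-1.60944)=-0.32189, 0.1×(-2.30259)=-0.23026, 0.1×(-2.30259)=-0.23026, 0.2×(-1.60944)=-0.32189, 0.2×(-1.60944)=-0.32189, 0.1×(-2.30259)=-0.23026, 0.1×(-2.30259)=-0.23026.
Sum = -1.88670, so H' = 1.887.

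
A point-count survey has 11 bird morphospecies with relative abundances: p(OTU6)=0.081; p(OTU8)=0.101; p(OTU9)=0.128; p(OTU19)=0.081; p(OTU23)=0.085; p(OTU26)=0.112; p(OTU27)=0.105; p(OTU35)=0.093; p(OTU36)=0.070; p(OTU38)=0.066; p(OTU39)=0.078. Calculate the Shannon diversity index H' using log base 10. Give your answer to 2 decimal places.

Each pᵢ log₁₀ pᵢ term (working shown to 4 dp, full precision carried): 0.081×(-1.0915)=-0.0884, 0.101×(-0.9957)=-0.1006, 0.128×(-0.8928)=-0.1143, 0.081×(-1.0915)=-0.0884, 0.085×(-1.0706)=-0.0910, 0.112×(-0.9508)=-0.1065, 0.105×(-0.9788)=-0.1028, 0.093×(-1.0315)=-0.0959, 0.07×(-1.1549)=-0.0808, 0.066×(-1.1805)=-0.0779, 0.078×(-1.1079)=-0.0864.
Sum = -1.0330, so H' = 1.03.

1.03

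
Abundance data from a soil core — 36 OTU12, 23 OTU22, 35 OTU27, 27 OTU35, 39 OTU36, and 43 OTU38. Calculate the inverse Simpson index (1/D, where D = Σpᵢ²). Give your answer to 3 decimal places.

5.764

Total N = 36+23+35+27+39+43 = 203, so the proportions are 0.1773399, 0.1133005, 0.1724138, 0.1330049, 0.1921182, 0.2118227 (working shown to 7 dp, full precision carried).
D = 0.1773399² + 0.1133005² + 0.1724138² + 0.1330049² + 0.1921182² + 0.2118227² = 0.0314494 + 0.0128370 + 0.0297265 + 0.0176903 + 0.0369094 + 0.0448688 = 0.1734815.
So 1/D = 5.76430, i.e. 5.764 to 3 decimal places.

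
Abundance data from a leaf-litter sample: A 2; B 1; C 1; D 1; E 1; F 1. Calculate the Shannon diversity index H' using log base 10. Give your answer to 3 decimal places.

0.759

Total N = 2+1+1+1+1+1 = 7, so the proportions are 0.28571, 0.14286, 0.14286, 0.14286, 0.14286, 0.14286 (working shown to 5 dp, full precision carried).
Each pᵢ log₁₀ pᵢ term: 0.28571×(-0.54407)=-0.15545, 0.14286×(-0.84510)=-0.12073, 0.14286×(-0.84510)=-0.12073, 0.14286×(-0.84510)=-0.12073, 0.14286×(-0.84510)=-0.12073, 0.14286×(-0.84510)=-0.12073.
Sum = -0.75909, so H' = 0.759.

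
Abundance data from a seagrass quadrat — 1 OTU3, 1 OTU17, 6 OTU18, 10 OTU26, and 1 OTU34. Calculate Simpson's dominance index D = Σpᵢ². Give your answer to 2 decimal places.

Total N = 1+1+6+10+1 = 19, so the proportions are 0.0526, 0.0526, 0.3158, 0.5263, 0.0526 (working shown to 4 dp, full precision carried).
D = 0.0526² + 0.0526² + 0.3158² + 0.5263² + 0.0526² = 0.0028 + 0.0028 + 0.0997 + 0.2770 + 0.0028 = 0.3850.
To 2 decimal places, D = 0.39.

0.39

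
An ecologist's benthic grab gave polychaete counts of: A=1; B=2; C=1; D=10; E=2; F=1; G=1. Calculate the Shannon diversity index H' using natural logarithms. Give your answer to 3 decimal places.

Total N = 1+2+1+10+2+1+1 = 18, so the proportions are 0.05556, 0.11111, 0.05556, 0.55556, 0.11111, 0.05556, 0.05556 (working shown to 5 dp, full precision carried).
Each pᵢ ln pᵢ term: 0.05556×(-2.89037)=-0.16058, 0.11111×(-2.19722)=-0.24414, 0.05556×(-2.89037)=-0.16058, 0.55556×(-0.58779)=-0.32655, 0.11111×(-2.19722)=-0.24414, 0.05556×(-2.89037)=-0.16058, 0.05556×(-2.89037)=-0.16058.
Sum = -1.45713, so H' = 1.457.

1.457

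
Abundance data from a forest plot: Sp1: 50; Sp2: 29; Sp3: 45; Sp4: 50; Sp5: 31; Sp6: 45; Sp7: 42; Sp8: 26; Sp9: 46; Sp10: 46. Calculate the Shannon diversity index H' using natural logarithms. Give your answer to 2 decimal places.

2.28

Total N = 50+29+45+50+31+45+42+26+46+46 = 410, so the proportions are 0.122, 0.0707, 0.1098, 0.122, 0.0756, 0.1098, 0.1024, 0.0634, 0.1122, 0.1122 (working shown to 4 dp, full precision carried).
Each pᵢ ln pᵢ term: 0.122×(-2.1041)=-0.2566, 0.0707×(-2.6489)=-0.1874, 0.1098×(-2.2095)=-0.2425, 0.122×(-2.1041)=-0.2566, 0.0756×(-2.5822)=-0.1952, 0.1098×(-2.2095)=-0.2425, 0.1024×(-2.2785)=-0.2334, 0.0634×(-2.7581)=-0.1749, 0.1122×(-2.1875)=-0.2454, 0.1122×(-2.1875)=-0.2454.
Sum = -2.2800, so H' = 2.28.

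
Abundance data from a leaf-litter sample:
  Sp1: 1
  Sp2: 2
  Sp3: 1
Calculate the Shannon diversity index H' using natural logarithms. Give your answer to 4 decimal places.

1.0397

Total N = 1+2+1 = 4, so the proportions are 0.25, 0.5, 0.25 (working shown to 6 dp, full precision carried).
Each pᵢ ln pᵢ term: 0.25×(-1.386294)=-0.346574, 0.5×(-0.693147)=-0.346574, 0.25×(-1.386294)=-0.346574.
Sum = -1.039721, so H' = 1.0397.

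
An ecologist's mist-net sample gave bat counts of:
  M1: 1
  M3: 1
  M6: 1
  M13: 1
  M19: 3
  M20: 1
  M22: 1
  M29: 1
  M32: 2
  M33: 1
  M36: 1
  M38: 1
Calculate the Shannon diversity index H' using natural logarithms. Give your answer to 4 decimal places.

Total N = 1+1+1+1+3+1+1+1+2+1+1+1 = 15, so the proportions are 0.066667, 0.066667, 0.066667, 0.066667, 0.2, 0.066667, 0.066667, 0.066667, 0.133333, 0.066667, 0.066667, 0.066667 (working shown to 6 dp, full precision carried).
Each pᵢ ln pᵢ term: 0.066667×(-2.708050)=-0.180537, 0.066667×(-2.708050)=-0.180537, 0.066667×(-2.708050)=-0.180537, 0.066667×(-2.708050)=-0.180537, 0.2×(-1.609438)=-0.321888, 0.066667×(-2.708050)=-0.180537, 0.066667×(-2.708050)=-0.180537, 0.066667×(-2.708050)=-0.180537, 0.133333×(-2.014903)=-0.268654, 0.066667×(-2.708050)=-0.180537, 0.066667×(-2.708050)=-0.180537, 0.066667×(-2.708050)=-0.180537.
Sum = -2.395908, so H' = 2.3959.

2.3959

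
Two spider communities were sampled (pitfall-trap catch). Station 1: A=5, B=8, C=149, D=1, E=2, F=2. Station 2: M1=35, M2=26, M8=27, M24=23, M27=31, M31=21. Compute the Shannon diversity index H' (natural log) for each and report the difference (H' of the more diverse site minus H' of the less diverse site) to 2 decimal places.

Station 1: N=167, proportions 0.0299, 0.0479, 0.8922, 0.006, 0.012, 0.012, giving H' = 0.4890 (working shown to 4 dp, full precision carried).
Station 2: N=163, proportions 0.2147, 0.1595, 0.1656, 0.1411, 0.1902, 0.1288, giving H' = 1.7769.
Difference = |0.4890 − 1.7769| = 1.2879, i.e. 1.29 to 2 decimal places.

1.29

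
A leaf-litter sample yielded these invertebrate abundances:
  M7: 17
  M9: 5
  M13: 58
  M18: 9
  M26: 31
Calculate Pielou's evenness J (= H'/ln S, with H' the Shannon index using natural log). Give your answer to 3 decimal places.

Total N = 17+5+58+9+31 = 120, so the proportions are 0.14167, 0.04167, 0.48333, 0.075, 0.25833 (working shown to 5 dp, full precision carried).
H' = −Σ pᵢ ln pᵢ = −((-0.27686) + (-0.13242) + (-0.35141) + (-0.19427) + (-0.34966)) = 1.30461.
With S = 5 species, ln S = 1.60944, so J = 1.30461/1.60944 = 0.81060, i.e. 0.811 to 3 decimal places.

0.811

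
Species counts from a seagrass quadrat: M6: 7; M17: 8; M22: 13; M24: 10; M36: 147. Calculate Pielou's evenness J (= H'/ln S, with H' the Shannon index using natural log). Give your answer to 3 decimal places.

0.489

Total N = 7+8+13+10+147 = 185, so the proportions are 0.03784, 0.04324, 0.07027, 0.05405, 0.79459 (working shown to 5 dp, full precision carried).
H' = −Σ pᵢ ln pᵢ = −((-0.12390) + (-0.13582) + (-0.18660) + (-0.15772) + (-0.18270)) = 0.78673.
With S = 5 species, ln S = 1.60944, so J = 0.78673/1.60944 = 0.48882, i.e. 0.489 to 3 decimal places.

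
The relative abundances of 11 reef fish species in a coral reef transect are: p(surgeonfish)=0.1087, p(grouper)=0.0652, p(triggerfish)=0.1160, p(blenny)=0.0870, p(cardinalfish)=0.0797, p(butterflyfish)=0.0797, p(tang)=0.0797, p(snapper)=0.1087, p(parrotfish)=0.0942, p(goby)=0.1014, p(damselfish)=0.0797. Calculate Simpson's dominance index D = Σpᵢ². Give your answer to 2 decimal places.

D = 0.1087² + 0.0652² + 0.116² + 0.087² + 0.0797² + 0.0797² + 0.0797² + 0.1087² + 0.0942² + 0.1014² + 0.0797² = 0.0118 + 0.0043 + 0.0135 + 0.0076 + 0.0064 + 0.0064 + 0.0064 + 0.0118 + 0.0089 + 0.0103 + 0.0064 = 0.0935 (working shown to 4 dp, full precision carried).
To 2 decimal places, D = 0.09.

0.09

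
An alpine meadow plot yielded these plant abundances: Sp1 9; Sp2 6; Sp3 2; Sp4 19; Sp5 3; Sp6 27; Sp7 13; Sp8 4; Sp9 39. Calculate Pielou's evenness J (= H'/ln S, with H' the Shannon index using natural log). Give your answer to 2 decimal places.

0.84

Total N = 9+6+2+19+3+27+13+4+39 = 122, so the proportions are 0.0738, 0.0492, 0.0164, 0.1557, 0.0246, 0.2213, 0.1066, 0.0328, 0.3197 (working shown to 4 dp, full precision carried).
H' = −Σ pᵢ ln pᵢ = −((-0.1923) + (-0.1481) + (-0.0674) + (-0.2896) + (-0.0911) + (-0.3338) + (-0.2386) + (-0.1121) + (-0.3646)) = 1.8376.
With S = 9 species, ln S = 2.1972, so J = 1.8376/2.1972 = 0.8363, i.e. 0.84 to 2 decimal places.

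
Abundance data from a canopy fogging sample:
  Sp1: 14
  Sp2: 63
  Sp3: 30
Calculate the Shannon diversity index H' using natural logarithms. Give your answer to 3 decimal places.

0.935

Total N = 14+63+30 = 107, so the proportions are 0.13084, 0.58879, 0.28037 (working shown to 5 dp, full precision carried).
Each pᵢ ln pᵢ term: 0.13084×(-2.03377)=-0.26610, 0.58879×(-0.52969)=-0.31188, 0.28037×(-1.27163)=-0.35653.
Sum = -0.93451, so H' = 0.935.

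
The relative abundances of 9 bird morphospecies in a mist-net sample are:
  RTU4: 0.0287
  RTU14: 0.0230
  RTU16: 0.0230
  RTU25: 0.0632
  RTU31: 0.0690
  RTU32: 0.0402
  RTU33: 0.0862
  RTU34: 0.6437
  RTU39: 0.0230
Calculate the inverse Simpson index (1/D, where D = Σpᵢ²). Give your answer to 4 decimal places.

2.3012

D = 0.0287² + 0.023² + 0.023² + 0.0632² + 0.069² + 0.0402² + 0.0862² + 0.6437² + 0.023² = 0.0008237 + 0.0005290 + 0.0005290 + 0.0039942 + 0.0047610 + 0.0016160 + 0.0074304 + 0.4143497 + 0.0005290 = 0.4345621 (working shown to 7 dp, full precision carried).
So 1/D = 2.301167, i.e. 2.3012 to 4 decimal places.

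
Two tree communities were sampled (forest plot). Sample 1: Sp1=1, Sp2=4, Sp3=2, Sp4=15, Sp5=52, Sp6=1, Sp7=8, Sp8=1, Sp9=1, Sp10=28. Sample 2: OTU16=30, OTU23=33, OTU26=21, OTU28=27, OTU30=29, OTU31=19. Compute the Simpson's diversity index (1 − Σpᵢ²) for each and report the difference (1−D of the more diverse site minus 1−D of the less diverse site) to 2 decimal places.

Sample 1: N=113, proportions 0.0088, 0.0354, 0.0177, 0.1327, 0.4602, 0.0088, 0.0708, 0.0088, 0.0088, 0.2478, giving 1−D = 0.7023 (working shown to 4 dp, full precision carried).
Sample 2: N=159, proportions 0.1887, 0.2075, 0.1321, 0.1698, 0.1824, 0.1195, giving 1−D = 0.8275.
Difference = |0.7023 − 0.8275| = 0.1252, i.e. 0.13 to 2 decimal places.

0.13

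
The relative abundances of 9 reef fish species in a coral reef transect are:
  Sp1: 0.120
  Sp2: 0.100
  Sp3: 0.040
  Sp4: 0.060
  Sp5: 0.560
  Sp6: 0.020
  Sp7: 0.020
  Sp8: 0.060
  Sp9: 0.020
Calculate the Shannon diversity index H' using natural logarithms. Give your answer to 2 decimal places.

Each pᵢ ln pᵢ term (working shown to 4 dp, full precision carried): 0.12×(-2.1203)=-0.2544, 0.1×(-2.3026)=-0.2303, 0.04×(-3.2189)=-0.1288, 0.06×(-2.8134)=-0.1688, 0.56×(-0.5798)=-0.3247, 0.02×(-3.9120)=-0.0782, 0.02×(-3.9120)=-0.0782, 0.06×(-2.8134)=-0.1688, 0.02×(-3.9120)=-0.0782.
Sum = -1.5105, so H' = 1.51.

1.51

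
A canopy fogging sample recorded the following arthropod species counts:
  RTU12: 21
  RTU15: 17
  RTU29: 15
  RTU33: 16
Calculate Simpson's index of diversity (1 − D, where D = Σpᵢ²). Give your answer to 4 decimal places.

Total N = 21+17+15+16 = 69, so the proportions are 0.304348, 0.246377, 0.217391, 0.231884 (working shown to 6 dp, full precision carried).
D = 0.304348² + 0.246377² + 0.217391² + 0.231884² = 0.092628 + 0.060702 + 0.047259 + 0.053770 = 0.254358.
So 1 − D = 0.745642, i.e. 0.7456 to 4 decimal places.

0.7456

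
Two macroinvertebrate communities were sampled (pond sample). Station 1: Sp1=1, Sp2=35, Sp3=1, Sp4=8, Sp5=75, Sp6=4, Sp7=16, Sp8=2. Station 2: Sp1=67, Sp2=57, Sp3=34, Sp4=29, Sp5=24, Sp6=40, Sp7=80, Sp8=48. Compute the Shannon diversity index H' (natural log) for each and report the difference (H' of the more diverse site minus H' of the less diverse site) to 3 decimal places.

Station 1: N=142, proportions 0.00704, 0.24648, 0.00704, 0.05634, 0.52817, 0.02817, 0.11268, 0.01408, giving H' = 1.32078 (working shown to 5 dp, full precision carried).
Station 2: N=379, proportions 0.17678, 0.1504, 0.08971, 0.07652, 0.06332, 0.10554, 0.21108, 0.12665, giving H' = 2.00634.
Difference = |1.32078 − 2.00634| = 0.68556, i.e. 0.686 to 3 decimal places.

0.686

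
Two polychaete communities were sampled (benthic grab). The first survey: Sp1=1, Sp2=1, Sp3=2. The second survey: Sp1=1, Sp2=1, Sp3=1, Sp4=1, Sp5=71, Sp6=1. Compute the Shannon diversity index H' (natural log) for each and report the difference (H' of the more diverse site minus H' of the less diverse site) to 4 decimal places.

0.6912

The first survey: N=4, proportions 0.25, 0.25, 0.5, giving H' = 1.039721 (working shown to 6 dp, full precision carried).
The second survey: N=76, proportions 0.013158, 0.013158, 0.013158, 0.013158, 0.934211, 0.013158, giving H' = 0.348493.
Difference = |1.039721 − 0.348493| = 0.691228, i.e. 0.6912 to 4 decimal places.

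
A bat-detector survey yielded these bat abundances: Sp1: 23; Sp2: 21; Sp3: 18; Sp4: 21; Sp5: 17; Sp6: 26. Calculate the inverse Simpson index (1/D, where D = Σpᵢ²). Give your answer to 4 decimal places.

Total N = 23+21+18+21+17+26 = 126, so the proportions are 0.18253968, 0.16666667, 0.14285714, 0.16666667, 0.13492063, 0.20634921 (working shown to 8 dp, full precision carried).
D = 0.18253968² + 0.16666667² + 0.14285714² + 0.16666667² + 0.13492063² + 0.20634921² = 0.03332074 + 0.02777778 + 0.02040816 + 0.02777778 + 0.01820358 + 0.04257999 = 0.17006803.
So 1/D = 5.880000, i.e. 5.8800 to 4 decimal places.

5.8800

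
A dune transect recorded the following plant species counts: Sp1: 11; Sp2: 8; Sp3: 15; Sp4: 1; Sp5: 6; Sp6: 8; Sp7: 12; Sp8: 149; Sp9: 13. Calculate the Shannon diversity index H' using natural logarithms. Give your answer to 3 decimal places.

Total N = 11+8+15+1+6+8+12+149+13 = 223, so the proportions are 0.04933, 0.03587, 0.06726, 0.00448, 0.02691, 0.03587, 0.05381, 0.66816, 0.0583 (working shown to 5 dp, full precision carried).
Each pᵢ ln pᵢ term: 0.04933×(-3.00928)=-0.14844, 0.03587×(-3.32773)=-0.11938, 0.06726×(-2.69912)=-0.18156, 0.00448×(-5.40717)=-0.02425, 0.02691×(-3.61541)=-0.09728, 0.03587×(-3.32773)=-0.11938, 0.05381×(-2.92227)=-0.15725, 0.66816×(-0.40323)=-0.26942, 0.0583×(-2.84222)=-0.16569.
Sum = -1.28264, so H' = 1.283.

1.283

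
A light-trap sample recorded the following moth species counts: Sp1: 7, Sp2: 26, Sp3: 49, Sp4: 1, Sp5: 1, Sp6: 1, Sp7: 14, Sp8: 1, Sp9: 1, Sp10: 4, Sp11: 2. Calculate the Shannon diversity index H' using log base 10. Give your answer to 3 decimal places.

Total N = 7+26+49+1+1+1+14+1+1+4+2 = 107, so the proportions are 0.06542, 0.24299, 0.45794, 0.00935, 0.00935, 0.00935, 0.13084, 0.00935, 0.00935, 0.03738, 0.01869 (working shown to 5 dp, full precision carried).
Each pᵢ log₁₀ pᵢ term: 0.06542×(-1.18429)=-0.07748, 0.24299×(-0.61441)=-0.14930, 0.45794×(-0.33919)=-0.15533, 0.00935×(-2.02938)=-0.01897, 0.00935×(-2.02938)=-0.01897, 0.00935×(-2.02938)=-0.01897, 0.13084×(-0.88326)=-0.11557, 0.00935×(-2.02938)=-0.01897, 0.00935×(-2.02938)=-0.01897, 0.03738×(-1.42732)=-0.05336, 0.01869×(-1.72835)=-0.03231.
Sum = -0.67816, so H' = 0.678.

0.678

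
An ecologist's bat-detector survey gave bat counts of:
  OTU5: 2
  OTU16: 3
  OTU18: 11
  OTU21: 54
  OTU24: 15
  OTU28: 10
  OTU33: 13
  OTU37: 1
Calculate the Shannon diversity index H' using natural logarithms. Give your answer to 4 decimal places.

1.5404

Total N = 2+3+11+54+15+10+13+1 = 109, so the proportions are 0.018349, 0.027523, 0.100917, 0.495413, 0.137615, 0.091743, 0.119266, 0.009174 (working shown to 6 dp, full precision carried).
Each pᵢ ln pᵢ term: 0.018349×(-3.998201)=-0.073361, 0.027523×(-3.592736)=-0.098883, 0.100917×(-2.293453)=-0.231449, 0.495413×(-0.702364)=-0.347960, 0.137615×(-1.983298)=-0.272931, 0.091743×(-2.388763)=-0.219153, 0.119266×(-2.126399)=-0.253607, 0.009174×(-4.691348)=-0.043040.
Sum = -1.540384, so H' = 1.5404.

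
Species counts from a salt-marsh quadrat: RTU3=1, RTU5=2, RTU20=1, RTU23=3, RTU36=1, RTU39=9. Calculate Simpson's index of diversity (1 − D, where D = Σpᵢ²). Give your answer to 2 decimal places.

Total N = 1+2+1+3+1+9 = 17, so the proportions are 0.0588, 0.1176, 0.0588, 0.1765, 0.0588, 0.5294 (working shown to 4 dp, full precision carried).
D = 0.0588² + 0.1176² + 0.0588² + 0.1765² + 0.0588² + 0.5294² = 0.0035 + 0.0138 + 0.0035 + 0.0311 + 0.0035 + 0.2803 = 0.3356.
So 1 − D = 0.6644, i.e. 0.66 to 2 decimal places.

0.66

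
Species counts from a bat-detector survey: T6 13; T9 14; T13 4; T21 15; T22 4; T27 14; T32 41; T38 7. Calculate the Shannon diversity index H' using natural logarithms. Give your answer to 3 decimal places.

1.818

Total N = 13+14+4+15+4+14+41+7 = 112, so the proportions are 0.11607, 0.125, 0.03571, 0.13393, 0.03571, 0.125, 0.36607, 0.0625 (working shown to 5 dp, full precision carried).
Each pᵢ ln pᵢ term: 0.11607×(-2.15355)=-0.24997, 0.125×(-2.07944)=-0.25993, 0.03571×(-3.33220)=-0.11901, 0.13393×(-2.01045)=-0.26926, 0.03571×(-3.33220)=-0.11901, 0.125×(-2.07944)=-0.25993, 0.36607×(-1.00493)=-0.36787, 0.0625×(-2.77259)=-0.17329.
Sum = -1.81826, so H' = 1.818.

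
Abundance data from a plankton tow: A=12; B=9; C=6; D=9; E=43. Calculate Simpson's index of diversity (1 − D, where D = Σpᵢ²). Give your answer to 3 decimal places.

0.649

Total N = 12+9+6+9+43 = 79, so the proportions are 0.1519, 0.11392, 0.07595, 0.11392, 0.5443 (working shown to 5 dp, full precision carried).
D = 0.1519² + 0.11392² + 0.07595² + 0.11392² + 0.5443² = 0.02307 + 0.01298 + 0.00577 + 0.01298 + 0.29627 = 0.35107.
So 1 − D = 0.64893, i.e. 0.649 to 3 decimal places.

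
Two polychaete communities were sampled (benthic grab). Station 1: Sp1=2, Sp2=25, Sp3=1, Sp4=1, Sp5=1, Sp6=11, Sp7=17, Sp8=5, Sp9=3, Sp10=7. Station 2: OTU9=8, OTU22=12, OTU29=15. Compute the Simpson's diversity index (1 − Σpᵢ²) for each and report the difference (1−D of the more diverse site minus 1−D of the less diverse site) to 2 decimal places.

Station 1: N=73, proportions 0.0274, 0.3425, 0.0137, 0.0137, 0.0137, 0.1507, 0.2329, 0.0685, 0.0411, 0.0959, giving 1−D = 0.7889 (working shown to 4 dp, full precision carried).
Station 2: N=35, proportions 0.2286, 0.3429, 0.4286, giving 1−D = 0.6465.
Difference = |0.7889 − 0.6465| = 0.1424, i.e. 0.14 to 2 decimal places.

0.14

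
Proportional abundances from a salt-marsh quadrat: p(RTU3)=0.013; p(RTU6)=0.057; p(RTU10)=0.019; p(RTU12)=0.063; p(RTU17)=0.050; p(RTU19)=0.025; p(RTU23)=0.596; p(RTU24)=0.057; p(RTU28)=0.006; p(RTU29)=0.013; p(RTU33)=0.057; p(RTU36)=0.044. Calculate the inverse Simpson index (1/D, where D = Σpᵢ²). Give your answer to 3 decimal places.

2.669

D = 0.013² + 0.057² + 0.019² + 0.063² + 0.05² + 0.025² + 0.596² + 0.057² + 0.006² + 0.013² + 0.057² + 0.044² = 0.000169 + 0.003249 + 0.000361 + 0.003969 + 0.002500 + 0.000625 + 0.355216 + 0.003249 + 0.000036 + 0.000169 + 0.003249 + 0.001936 = 0.374728 (working shown to 6 dp, full precision carried).
So 1/D = 2.66860, i.e. 2.669 to 3 decimal places.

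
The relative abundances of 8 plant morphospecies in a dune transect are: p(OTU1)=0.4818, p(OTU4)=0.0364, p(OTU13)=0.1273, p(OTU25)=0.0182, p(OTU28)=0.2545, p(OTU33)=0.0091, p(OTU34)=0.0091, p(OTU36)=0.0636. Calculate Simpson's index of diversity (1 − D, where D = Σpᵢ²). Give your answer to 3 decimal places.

D = 0.4818² + 0.0364² + 0.1273² + 0.0182² + 0.2545² + 0.0091² + 0.0091² + 0.0636² = 0.23213 + 0.00132 + 0.01621 + 0.00033 + 0.06477 + 0.00008 + 0.00008 + 0.00404 = 0.31897 (working shown to 5 dp, full precision carried).
So 1 − D = 0.68103, i.e. 0.681 to 3 decimal places.

0.681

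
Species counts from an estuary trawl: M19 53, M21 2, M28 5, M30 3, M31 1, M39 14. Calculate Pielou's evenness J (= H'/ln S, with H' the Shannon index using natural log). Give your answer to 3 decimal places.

0.570

Total N = 53+2+5+3+1+14 = 78, so the proportions are 0.67949, 0.02564, 0.0641, 0.03846, 0.01282, 0.17949 (working shown to 5 dp, full precision carried).
H' = −Σ pᵢ ln pᵢ = −((-0.26257) + (-0.09394) + (-0.17611) + (-0.12531) + (-0.05586) + (-0.30830)) = 1.02207.
With S = 6 species, ln S = 1.79176, so J = 1.02207/1.79176 = 0.57043, i.e. 0.570 to 3 decimal places.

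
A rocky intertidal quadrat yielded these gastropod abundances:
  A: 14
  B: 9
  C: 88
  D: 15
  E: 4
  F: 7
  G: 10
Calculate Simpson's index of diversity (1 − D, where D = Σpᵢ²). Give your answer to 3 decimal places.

0.611

Total N = 14+9+88+15+4+7+10 = 147, so the proportions are 0.09524, 0.06122, 0.59864, 0.10204, 0.02721, 0.04762, 0.06803 (working shown to 5 dp, full precision carried).
D = 0.09524² + 0.06122² + 0.59864² + 0.10204² + 0.02721² + 0.04762² + 0.06803² = 0.00907 + 0.00375 + 0.35837 + 0.01041 + 0.00074 + 0.00227 + 0.00463 = 0.38924.
So 1 − D = 0.61076, i.e. 0.611 to 3 decimal places.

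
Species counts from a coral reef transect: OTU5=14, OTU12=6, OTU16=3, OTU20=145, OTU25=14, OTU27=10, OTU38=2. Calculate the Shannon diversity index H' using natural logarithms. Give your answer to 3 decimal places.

Total N = 14+6+3+145+14+10+2 = 194, so the proportions are 0.07216, 0.03093, 0.01546, 0.74742, 0.07216, 0.05155, 0.01031 (working shown to 5 dp, full precision carried).
Each pᵢ ln pᵢ term: 0.07216×(-2.62880)=-0.18971, 0.03093×(-3.47610)=-0.10751, 0.01546×(-4.16925)=-0.06447, 0.74742×(-0.29112)=-0.21759, 0.07216×(-2.62880)=-0.18971, 0.05155×(-2.96527)=-0.15285, 0.01031×(-4.57471)=-0.04716.
Sum = -0.96900, so H' = 0.969.

0.969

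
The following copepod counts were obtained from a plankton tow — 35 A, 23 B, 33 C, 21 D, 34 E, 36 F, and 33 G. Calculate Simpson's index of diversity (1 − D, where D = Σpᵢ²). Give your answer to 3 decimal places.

0.852

Total N = 35+23+33+21+34+36+33 = 215, so the proportions are 0.16279, 0.10698, 0.15349, 0.09767, 0.15814, 0.16744, 0.15349 (working shown to 5 dp, full precision carried).
D = 0.16279² + 0.10698² + 0.15349² + 0.09767² + 0.15814² + 0.16744² + 0.15349² = 0.02650 + 0.01144 + 0.02356 + 0.00954 + 0.02501 + 0.02804 + 0.02356 = 0.14765.
So 1 − D = 0.85235, i.e. 0.852 to 3 decimal places.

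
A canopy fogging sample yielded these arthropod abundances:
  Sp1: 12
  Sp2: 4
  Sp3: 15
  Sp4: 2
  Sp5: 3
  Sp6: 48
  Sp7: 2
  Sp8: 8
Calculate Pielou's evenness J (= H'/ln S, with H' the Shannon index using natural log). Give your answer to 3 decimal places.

Total N = 12+4+15+2+3+48+2+8 = 94, so the proportions are 0.12766, 0.04255, 0.15957, 0.02128, 0.03191, 0.51064, 0.02128, 0.08511 (working shown to 5 dp, full precision carried).
H' = −Σ pᵢ ln pᵢ = −((-0.26277) + (-0.13434) + (-0.29286) + (-0.08192) + (-0.10994) + (-0.34320) + (-0.08192) + (-0.20969)) = 1.51663.
With S = 8 species, ln S = 2.07944, so J = 1.51663/2.07944 = 0.72935, i.e. 0.729 to 3 decimal places.

0.729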